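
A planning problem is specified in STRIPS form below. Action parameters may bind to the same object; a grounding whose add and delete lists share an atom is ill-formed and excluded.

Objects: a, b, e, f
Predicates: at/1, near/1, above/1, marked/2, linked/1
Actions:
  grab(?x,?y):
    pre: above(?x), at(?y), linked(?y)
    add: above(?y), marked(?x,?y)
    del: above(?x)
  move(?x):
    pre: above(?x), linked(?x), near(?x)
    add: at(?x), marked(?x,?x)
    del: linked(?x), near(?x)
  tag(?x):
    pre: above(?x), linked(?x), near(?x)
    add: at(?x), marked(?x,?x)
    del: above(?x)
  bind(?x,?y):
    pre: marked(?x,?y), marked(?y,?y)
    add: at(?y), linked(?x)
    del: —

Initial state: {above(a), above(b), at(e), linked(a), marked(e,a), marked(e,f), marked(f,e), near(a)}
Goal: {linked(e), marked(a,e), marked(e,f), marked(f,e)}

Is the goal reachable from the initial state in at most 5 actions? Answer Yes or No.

Yes

1. move(a)  →  {above(a), above(b), at(a), at(e), marked(a,a), marked(e,a), marked(e,f), marked(f,e)}
2. bind(e,a)  →  {above(a), above(b), at(a), at(e), linked(e), marked(a,a), marked(e,a), marked(e,f), marked(f,e)}
3. grab(a,e)  →  {above(b), above(e), at(a), at(e), linked(e), marked(a,a), marked(a,e), marked(e,a), marked(e,f), marked(f,e)}
optimal plan length = 3; 3 ≤ 5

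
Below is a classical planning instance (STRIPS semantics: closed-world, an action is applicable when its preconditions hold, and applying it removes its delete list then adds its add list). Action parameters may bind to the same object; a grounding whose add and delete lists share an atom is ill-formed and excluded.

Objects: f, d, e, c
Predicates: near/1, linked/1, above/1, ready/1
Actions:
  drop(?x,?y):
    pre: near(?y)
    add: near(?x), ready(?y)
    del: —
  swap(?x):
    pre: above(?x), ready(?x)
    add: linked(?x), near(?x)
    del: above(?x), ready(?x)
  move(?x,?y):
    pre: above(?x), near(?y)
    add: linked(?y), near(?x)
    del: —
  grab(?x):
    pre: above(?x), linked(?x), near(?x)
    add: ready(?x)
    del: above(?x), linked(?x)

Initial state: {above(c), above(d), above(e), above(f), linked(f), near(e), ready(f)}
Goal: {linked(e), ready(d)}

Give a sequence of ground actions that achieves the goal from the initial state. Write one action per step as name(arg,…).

move(d,e); drop(f,d)

1. move(d,e)  →  {above(c), above(d), above(e), above(f), linked(e), linked(f), near(d), near(e), ready(f)}
2. drop(f,d)  →  {above(c), above(d), above(e), above(f), linked(e), linked(f), near(d), near(e), near(f), ready(d), ready(f)}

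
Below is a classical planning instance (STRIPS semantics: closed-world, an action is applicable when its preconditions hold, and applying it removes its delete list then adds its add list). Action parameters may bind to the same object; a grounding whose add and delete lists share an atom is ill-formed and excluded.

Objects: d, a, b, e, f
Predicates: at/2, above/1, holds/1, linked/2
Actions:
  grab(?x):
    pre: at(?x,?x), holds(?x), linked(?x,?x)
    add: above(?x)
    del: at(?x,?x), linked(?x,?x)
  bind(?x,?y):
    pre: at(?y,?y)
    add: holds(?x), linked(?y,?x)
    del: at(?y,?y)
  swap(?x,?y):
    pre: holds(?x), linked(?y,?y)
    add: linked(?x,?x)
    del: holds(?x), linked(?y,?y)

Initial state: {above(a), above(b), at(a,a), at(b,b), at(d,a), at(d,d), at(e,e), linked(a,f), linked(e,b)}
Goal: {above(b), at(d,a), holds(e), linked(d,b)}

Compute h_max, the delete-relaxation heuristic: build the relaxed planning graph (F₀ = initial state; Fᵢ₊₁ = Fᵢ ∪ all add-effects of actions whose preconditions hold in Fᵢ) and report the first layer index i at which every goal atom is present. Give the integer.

F0 = init (9 atoms)
F1 = F0 ∪ {holds(a), holds(b), holds(d), holds(e), holds(f), linked(a,a), linked(a,b), linked(a,d), linked(a,e), linked(b,a), linked(b,b), linked(b,d), linked(b,e), linked(b,f), linked(d,a), linked(d,b), linked(d,d), linked(d,e), linked(d,f), linked(e,a), linked(e,d), linked(e,e), linked(e,f)}  (32 atoms)
goal ⊆ F1  ⇒  h_max = 1

1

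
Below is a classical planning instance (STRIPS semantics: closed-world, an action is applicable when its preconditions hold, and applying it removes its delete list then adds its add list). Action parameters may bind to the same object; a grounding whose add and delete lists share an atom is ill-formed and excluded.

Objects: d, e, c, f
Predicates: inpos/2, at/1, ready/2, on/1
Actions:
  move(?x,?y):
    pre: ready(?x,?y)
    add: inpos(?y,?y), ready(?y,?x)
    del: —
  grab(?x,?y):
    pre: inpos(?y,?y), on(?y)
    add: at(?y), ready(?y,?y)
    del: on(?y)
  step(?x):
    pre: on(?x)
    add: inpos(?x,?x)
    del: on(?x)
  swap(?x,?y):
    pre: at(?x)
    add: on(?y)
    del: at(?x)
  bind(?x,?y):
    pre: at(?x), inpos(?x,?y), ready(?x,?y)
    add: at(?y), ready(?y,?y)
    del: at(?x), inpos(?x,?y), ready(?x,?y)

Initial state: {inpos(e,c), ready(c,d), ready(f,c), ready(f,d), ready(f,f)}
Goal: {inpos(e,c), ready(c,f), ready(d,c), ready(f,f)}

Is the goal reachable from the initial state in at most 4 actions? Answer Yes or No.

1. move(c,d)  →  {inpos(d,d), inpos(e,c), ready(c,d), ready(d,c), ready(f,c), ready(f,d), ready(f,f)}
2. move(f,c)  →  {inpos(c,c), inpos(d,d), inpos(e,c), ready(c,d), ready(c,f), ready(d,c), ready(f,c), ready(f,d), ready(f,f)}
optimal plan length = 2; 2 ≤ 4

Yes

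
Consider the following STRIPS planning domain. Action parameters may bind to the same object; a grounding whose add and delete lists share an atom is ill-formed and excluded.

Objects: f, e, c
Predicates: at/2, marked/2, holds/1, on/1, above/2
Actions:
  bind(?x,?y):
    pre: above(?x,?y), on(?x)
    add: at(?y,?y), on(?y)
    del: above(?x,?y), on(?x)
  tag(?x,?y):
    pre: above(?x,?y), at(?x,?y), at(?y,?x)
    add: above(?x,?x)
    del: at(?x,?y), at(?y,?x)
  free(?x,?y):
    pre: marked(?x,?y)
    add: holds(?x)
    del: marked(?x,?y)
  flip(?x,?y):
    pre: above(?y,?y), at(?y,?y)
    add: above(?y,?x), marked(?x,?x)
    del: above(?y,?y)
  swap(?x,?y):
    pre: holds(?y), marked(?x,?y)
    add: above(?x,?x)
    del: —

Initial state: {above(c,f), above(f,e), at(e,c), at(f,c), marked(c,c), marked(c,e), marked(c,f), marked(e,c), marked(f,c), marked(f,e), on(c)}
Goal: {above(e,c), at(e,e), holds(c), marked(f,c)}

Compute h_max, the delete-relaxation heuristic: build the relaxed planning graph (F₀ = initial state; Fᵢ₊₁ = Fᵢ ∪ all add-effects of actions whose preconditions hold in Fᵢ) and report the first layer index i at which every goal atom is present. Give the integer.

F0 = init (11 atoms)
F1 = F0 ∪ {at(f,f), holds(c), holds(e), holds(f), on(f)}  (16 atoms)
F2 = F1 ∪ {above(c,c), above(e,e), above(f,f), at(e,e), on(e)}  (21 atoms)
F3 = F2 ∪ {above(e,c), above(e,f), above(f,c), marked(e,e), marked(f,f)}  (26 atoms)
goal ⊆ F3  ⇒  h_max = 3

3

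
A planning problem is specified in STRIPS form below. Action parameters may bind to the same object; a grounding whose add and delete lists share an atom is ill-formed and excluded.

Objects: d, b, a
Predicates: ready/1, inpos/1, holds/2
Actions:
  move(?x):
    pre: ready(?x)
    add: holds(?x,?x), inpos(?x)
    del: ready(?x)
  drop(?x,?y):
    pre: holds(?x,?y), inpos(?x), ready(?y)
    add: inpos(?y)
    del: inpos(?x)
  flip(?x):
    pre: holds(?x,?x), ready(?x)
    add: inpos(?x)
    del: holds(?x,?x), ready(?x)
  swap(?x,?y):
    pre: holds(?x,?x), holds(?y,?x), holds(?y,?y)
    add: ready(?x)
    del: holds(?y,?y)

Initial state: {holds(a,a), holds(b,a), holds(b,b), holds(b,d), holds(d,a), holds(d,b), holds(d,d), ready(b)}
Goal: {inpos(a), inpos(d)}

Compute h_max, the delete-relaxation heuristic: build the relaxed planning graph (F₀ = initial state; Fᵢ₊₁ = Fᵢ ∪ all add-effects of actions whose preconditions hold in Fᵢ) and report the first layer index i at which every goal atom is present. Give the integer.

2

F0 = init (8 atoms)
F1 = F0 ∪ {inpos(b), ready(a), ready(d)}  (11 atoms)
F2 = F1 ∪ {inpos(a), inpos(d)}  (13 atoms)
goal ⊆ F2  ⇒  h_max = 2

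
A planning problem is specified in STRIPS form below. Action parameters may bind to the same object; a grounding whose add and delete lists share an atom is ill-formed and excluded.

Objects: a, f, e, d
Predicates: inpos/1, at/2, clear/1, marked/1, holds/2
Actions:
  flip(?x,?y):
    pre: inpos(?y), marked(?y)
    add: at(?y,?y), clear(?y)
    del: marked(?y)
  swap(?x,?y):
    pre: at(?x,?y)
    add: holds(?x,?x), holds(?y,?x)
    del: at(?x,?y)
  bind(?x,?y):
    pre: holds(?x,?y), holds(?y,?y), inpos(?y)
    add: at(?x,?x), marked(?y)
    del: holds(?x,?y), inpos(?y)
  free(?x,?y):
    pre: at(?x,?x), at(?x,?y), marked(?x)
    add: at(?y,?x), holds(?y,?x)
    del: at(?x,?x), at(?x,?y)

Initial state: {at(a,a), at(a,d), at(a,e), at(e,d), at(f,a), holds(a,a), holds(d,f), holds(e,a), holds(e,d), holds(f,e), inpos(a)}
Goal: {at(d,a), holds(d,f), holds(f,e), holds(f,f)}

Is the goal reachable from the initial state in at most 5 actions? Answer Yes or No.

1. swap(f,a)  →  {at(a,a), at(a,d), at(a,e), at(e,d), holds(a,a), holds(a,f), holds(d,f), holds(e,a), holds(e,d), holds(f,e), holds(f,f), inpos(a)}
2. bind(a,a)  →  {at(a,a), at(a,d), at(a,e), at(e,d), holds(a,f), holds(d,f), holds(e,a), holds(e,d), holds(f,e), holds(f,f), marked(a)}
3. free(a,d)  →  {at(a,e), at(d,a), at(e,d), holds(a,f), holds(d,a), holds(d,f), holds(e,a), holds(e,d), holds(f,e), holds(f,f), marked(a)}
optimal plan length = 3; 3 ≤ 5

Yes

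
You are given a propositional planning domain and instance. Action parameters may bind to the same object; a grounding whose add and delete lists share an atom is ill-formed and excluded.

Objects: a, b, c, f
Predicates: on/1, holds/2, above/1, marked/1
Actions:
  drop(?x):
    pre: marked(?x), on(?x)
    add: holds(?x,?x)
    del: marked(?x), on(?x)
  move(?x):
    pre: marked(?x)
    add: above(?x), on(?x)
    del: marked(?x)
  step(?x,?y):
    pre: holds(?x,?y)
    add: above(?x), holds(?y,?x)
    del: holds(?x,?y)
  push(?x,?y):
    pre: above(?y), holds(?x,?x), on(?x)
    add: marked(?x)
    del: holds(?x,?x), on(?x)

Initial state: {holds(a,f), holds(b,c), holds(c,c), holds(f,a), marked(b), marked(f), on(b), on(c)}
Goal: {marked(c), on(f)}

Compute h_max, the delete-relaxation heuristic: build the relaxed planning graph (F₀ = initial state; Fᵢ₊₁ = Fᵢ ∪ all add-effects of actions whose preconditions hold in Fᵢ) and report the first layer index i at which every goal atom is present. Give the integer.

F0 = init (8 atoms)
F1 = F0 ∪ {above(a), above(b), above(f), holds(b,b), holds(c,b), on(f)}  (14 atoms)
F2 = F1 ∪ {above(c), holds(f,f), marked(c)}  (17 atoms)
goal ⊆ F2  ⇒  h_max = 2

2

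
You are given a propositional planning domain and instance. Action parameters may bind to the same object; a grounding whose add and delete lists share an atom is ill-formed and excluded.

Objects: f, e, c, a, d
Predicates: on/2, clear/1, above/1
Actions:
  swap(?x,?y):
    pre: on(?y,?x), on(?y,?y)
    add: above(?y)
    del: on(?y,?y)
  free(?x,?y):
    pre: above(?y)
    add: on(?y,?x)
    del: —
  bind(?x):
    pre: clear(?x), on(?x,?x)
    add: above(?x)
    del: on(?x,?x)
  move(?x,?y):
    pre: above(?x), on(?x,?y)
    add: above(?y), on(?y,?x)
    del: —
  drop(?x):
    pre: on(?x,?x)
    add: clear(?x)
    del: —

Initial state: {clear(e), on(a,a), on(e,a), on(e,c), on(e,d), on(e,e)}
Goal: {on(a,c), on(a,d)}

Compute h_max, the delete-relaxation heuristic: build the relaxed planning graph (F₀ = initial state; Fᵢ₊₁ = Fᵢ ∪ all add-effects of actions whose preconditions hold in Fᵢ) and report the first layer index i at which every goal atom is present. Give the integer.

F0 = init (6 atoms)
F1 = F0 ∪ {above(a), above(e), clear(a)}  (9 atoms)
F2 = F1 ∪ {above(c), above(d), on(a,c), on(a,d), on(a,e), on(a,f), on(c,e), on(d,e), on(e,f)}  (18 atoms)
goal ⊆ F2  ⇒  h_max = 2

2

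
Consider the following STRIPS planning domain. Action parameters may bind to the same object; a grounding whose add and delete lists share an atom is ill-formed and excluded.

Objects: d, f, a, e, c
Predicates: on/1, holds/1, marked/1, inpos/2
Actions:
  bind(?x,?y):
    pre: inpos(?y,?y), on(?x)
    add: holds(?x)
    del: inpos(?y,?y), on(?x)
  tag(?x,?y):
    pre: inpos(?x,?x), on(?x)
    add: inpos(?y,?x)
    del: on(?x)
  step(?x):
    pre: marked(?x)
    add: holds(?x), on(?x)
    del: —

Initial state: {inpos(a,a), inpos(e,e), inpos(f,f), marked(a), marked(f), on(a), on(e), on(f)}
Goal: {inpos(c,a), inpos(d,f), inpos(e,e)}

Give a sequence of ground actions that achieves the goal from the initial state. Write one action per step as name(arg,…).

1. tag(f,d)  →  {inpos(a,a), inpos(d,f), inpos(e,e), inpos(f,f), marked(a), marked(f), on(a), on(e)}
2. tag(a,c)  →  {inpos(a,a), inpos(c,a), inpos(d,f), inpos(e,e), inpos(f,f), marked(a), marked(f), on(e)}

tag(f,d); tag(a,c)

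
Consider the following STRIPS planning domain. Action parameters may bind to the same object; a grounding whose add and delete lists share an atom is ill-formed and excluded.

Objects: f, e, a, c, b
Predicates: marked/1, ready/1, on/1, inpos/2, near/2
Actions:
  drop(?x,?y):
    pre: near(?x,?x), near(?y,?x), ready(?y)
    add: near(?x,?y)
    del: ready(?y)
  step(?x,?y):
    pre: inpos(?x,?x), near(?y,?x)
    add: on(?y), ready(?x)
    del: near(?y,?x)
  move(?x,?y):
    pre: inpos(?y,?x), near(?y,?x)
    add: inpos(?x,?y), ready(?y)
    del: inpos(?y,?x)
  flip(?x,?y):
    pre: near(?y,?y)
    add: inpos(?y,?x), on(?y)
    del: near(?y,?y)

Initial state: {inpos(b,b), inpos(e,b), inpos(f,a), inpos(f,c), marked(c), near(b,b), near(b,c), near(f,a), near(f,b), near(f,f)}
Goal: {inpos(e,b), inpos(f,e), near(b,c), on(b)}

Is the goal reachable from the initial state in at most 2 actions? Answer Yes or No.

Yes

1. step(b,b)  →  {inpos(b,b), inpos(e,b), inpos(f,a), inpos(f,c), marked(c), near(b,c), near(f,a), near(f,b), near(f,f), on(b), ready(b)}
2. flip(e,f)  →  {inpos(b,b), inpos(e,b), inpos(f,a), inpos(f,c), inpos(f,e), marked(c), near(b,c), near(f,a), near(f,b), on(b), on(f), ready(b)}
optimal plan length = 2; 2 ≤ 2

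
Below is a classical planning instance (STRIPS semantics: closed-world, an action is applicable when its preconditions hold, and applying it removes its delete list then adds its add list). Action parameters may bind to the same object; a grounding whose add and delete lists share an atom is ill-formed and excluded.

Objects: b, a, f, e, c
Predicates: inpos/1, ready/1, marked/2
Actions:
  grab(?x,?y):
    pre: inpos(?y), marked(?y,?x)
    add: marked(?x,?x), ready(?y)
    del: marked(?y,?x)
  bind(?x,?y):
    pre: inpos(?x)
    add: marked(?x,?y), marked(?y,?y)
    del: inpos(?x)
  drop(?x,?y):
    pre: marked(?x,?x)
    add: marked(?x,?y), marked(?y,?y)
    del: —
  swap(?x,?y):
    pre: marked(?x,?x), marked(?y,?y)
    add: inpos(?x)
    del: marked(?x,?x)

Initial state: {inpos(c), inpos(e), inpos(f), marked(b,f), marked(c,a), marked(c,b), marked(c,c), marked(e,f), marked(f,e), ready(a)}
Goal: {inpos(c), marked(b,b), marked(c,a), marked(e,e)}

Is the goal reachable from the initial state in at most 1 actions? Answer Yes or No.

1. grab(b,c)  →  {inpos(c), inpos(e), inpos(f), marked(b,b), marked(b,f), marked(c,a), marked(c,c), marked(e,f), marked(f,e), ready(a), ready(c)}
2. grab(e,f)  →  {inpos(c), inpos(e), inpos(f), marked(b,b), marked(b,f), marked(c,a), marked(c,c), marked(e,e), marked(e,f), ready(a), ready(c), ready(f)}
optimal plan length = 2; 2 > 1

No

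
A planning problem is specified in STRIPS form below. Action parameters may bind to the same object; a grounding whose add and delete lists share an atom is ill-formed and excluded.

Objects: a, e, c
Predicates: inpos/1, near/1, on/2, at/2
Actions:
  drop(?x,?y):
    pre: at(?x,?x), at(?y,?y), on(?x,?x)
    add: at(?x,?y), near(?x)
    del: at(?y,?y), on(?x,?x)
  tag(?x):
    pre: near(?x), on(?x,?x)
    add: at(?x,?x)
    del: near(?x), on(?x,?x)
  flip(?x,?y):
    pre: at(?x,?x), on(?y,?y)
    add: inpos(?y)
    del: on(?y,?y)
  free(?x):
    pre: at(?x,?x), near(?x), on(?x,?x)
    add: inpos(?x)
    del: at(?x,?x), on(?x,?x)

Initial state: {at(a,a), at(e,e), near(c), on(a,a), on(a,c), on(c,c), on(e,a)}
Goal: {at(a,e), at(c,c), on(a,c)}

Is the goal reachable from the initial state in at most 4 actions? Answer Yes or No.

Yes

1. drop(a,e)  →  {at(a,a), at(a,e), near(a), near(c), on(a,c), on(c,c), on(e,a)}
2. tag(c)  →  {at(a,a), at(a,e), at(c,c), near(a), on(a,c), on(e,a)}
optimal plan length = 2; 2 ≤ 4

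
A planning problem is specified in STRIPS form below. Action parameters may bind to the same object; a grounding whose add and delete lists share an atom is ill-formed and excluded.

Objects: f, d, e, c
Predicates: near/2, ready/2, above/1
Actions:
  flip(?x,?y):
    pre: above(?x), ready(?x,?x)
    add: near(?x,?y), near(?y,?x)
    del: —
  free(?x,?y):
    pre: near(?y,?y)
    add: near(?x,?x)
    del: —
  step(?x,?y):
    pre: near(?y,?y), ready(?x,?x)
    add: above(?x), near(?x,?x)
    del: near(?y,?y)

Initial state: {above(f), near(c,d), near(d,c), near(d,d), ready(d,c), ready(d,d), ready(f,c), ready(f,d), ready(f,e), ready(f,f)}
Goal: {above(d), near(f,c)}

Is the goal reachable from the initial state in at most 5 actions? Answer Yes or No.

Yes

1. flip(f,f)  →  {above(f), near(c,d), near(d,c), near(d,d), near(f,f), ready(d,c), ready(d,d), ready(f,c), ready(f,d), ready(f,e), ready(f,f)}
2. flip(f,c)  →  {above(f), near(c,d), near(c,f), near(d,c), near(d,d), near(f,c), near(f,f), ready(d,c), ready(d,d), ready(f,c), ready(f,d), ready(f,e), ready(f,f)}
3. step(d,f)  →  {above(d), above(f), near(c,d), near(c,f), near(d,c), near(d,d), near(f,c), ready(d,c), ready(d,d), ready(f,c), ready(f,d), ready(f,e), ready(f,f)}
optimal plan length = 3; 3 ≤ 5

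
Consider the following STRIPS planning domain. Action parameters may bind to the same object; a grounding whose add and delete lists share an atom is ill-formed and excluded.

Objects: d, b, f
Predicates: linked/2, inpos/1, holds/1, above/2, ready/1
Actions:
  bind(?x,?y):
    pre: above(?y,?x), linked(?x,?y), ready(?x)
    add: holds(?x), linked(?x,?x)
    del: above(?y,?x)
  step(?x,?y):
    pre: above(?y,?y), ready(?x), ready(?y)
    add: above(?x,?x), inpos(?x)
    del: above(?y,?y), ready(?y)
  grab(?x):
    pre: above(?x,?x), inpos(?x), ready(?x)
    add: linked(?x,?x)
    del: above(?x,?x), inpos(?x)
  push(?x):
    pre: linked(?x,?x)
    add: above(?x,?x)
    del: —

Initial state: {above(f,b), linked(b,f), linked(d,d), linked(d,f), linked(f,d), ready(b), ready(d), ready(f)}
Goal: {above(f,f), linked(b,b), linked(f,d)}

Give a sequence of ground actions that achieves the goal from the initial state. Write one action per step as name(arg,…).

1. bind(b,f)  →  {holds(b), linked(b,b), linked(b,f), linked(d,d), linked(d,f), linked(f,d), ready(b), ready(d), ready(f)}
2. push(d)  →  {above(d,d), holds(b), linked(b,b), linked(b,f), linked(d,d), linked(d,f), linked(f,d), ready(b), ready(d), ready(f)}
3. step(f,d)  →  {above(f,f), holds(b), inpos(f), linked(b,b), linked(b,f), linked(d,d), linked(d,f), linked(f,d), ready(b), ready(f)}

bind(b,f); push(d); step(f,d)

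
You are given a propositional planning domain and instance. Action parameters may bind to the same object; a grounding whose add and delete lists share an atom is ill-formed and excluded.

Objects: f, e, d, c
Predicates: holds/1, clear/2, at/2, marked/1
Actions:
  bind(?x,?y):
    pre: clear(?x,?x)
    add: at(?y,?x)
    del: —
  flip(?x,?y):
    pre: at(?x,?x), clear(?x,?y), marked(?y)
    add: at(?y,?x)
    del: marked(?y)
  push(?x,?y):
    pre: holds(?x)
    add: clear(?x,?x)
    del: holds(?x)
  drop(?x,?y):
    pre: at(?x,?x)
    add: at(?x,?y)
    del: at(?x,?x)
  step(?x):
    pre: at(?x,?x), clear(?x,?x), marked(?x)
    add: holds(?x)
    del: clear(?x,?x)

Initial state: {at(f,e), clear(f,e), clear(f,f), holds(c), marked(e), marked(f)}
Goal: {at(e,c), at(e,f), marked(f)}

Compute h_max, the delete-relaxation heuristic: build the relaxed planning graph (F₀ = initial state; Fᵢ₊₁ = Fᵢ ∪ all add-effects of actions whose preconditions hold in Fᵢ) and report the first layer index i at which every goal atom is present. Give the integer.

F0 = init (6 atoms)
F1 = F0 ∪ {at(c,f), at(d,f), at(e,f), at(f,f), clear(c,c)}  (11 atoms)
F2 = F1 ∪ {at(c,c), at(d,c), at(e,c), at(f,c), at(f,d), holds(f)}  (17 atoms)
goal ⊆ F2  ⇒  h_max = 2

2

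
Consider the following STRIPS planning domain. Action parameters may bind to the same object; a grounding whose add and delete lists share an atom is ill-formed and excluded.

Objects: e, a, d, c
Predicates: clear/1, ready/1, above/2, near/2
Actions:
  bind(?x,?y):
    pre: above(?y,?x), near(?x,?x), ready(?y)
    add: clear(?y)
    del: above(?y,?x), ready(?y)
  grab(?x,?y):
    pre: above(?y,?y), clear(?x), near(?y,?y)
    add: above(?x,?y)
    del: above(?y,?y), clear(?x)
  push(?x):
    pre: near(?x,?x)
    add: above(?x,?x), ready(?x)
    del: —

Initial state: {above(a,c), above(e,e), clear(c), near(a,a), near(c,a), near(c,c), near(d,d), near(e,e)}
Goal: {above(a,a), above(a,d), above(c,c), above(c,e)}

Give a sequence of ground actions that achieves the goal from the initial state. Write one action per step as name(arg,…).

1. grab(c,e)  →  {above(a,c), above(c,e), near(a,a), near(c,a), near(c,c), near(d,d), near(e,e)}
2. push(a)  →  {above(a,a), above(a,c), above(c,e), near(a,a), near(c,a), near(c,c), near(d,d), near(e,e), ready(a)}
3. bind(c,a)  →  {above(a,a), above(c,e), clear(a), near(a,a), near(c,a), near(c,c), near(d,d), near(e,e)}
4. push(d)  →  {above(a,a), above(c,e), above(d,d), clear(a), near(a,a), near(c,a), near(c,c), near(d,d), near(e,e), ready(d)}
5. grab(a,d)  →  {above(a,a), above(a,d), above(c,e), near(a,a), near(c,a), near(c,c), near(d,d), near(e,e), ready(d)}
6. push(c)  →  {above(a,a), above(a,d), above(c,c), above(c,e), near(a,a), near(c,a), near(c,c), near(d,d), near(e,e), ready(c), ready(d)}

grab(c,e); push(a); bind(c,a); push(d); grab(a,d); push(c)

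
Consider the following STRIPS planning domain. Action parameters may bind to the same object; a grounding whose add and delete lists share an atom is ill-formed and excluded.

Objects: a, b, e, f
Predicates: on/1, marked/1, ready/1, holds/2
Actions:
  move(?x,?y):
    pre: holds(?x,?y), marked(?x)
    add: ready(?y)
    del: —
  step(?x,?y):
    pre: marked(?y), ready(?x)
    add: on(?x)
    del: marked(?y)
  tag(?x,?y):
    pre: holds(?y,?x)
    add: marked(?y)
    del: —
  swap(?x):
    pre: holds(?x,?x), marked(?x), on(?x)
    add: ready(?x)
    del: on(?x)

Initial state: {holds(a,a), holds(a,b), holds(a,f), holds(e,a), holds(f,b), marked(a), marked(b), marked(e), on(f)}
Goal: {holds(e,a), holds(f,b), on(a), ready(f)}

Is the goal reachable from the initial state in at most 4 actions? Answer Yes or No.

1. move(a,a)  →  {holds(a,a), holds(a,b), holds(a,f), holds(e,a), holds(f,b), marked(a), marked(b), marked(e), on(f), ready(a)}
2. move(a,f)  →  {holds(a,a), holds(a,b), holds(a,f), holds(e,a), holds(f,b), marked(a), marked(b), marked(e), on(f), ready(a), ready(f)}
3. step(a,a)  →  {holds(a,a), holds(a,b), holds(a,f), holds(e,a), holds(f,b), marked(b), marked(e), on(a), on(f), ready(a), ready(f)}
optimal plan length = 3; 3 ≤ 4

Yes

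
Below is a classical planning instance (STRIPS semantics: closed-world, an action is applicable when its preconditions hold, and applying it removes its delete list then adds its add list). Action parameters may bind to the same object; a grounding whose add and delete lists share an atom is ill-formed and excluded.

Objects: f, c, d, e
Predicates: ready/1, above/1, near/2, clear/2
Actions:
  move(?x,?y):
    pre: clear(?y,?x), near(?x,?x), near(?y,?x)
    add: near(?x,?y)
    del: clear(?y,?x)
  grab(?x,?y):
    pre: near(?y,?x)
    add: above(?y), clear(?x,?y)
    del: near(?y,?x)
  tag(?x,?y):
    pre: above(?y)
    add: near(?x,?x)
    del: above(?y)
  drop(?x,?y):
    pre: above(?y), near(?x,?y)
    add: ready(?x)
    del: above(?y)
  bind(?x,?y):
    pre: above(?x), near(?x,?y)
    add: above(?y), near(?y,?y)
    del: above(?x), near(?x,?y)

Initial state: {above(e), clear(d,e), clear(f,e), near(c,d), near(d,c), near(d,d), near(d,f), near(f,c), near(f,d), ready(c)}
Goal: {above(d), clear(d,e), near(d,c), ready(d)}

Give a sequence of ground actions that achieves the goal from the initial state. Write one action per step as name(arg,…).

1. grab(f,d)  →  {above(d), above(e), clear(d,e), clear(f,d), clear(f,e), near(c,d), near(d,c), near(d,d), near(f,c), near(f,d), ready(c)}
2. grab(d,c)  →  {above(c), above(d), above(e), clear(d,c), clear(d,e), clear(f,d), clear(f,e), near(d,c), near(d,d), near(f,c), near(f,d), ready(c)}
3. drop(d,c)  →  {above(d), above(e), clear(d,c), clear(d,e), clear(f,d), clear(f,e), near(d,c), near(d,d), near(f,c), near(f,d), ready(c), ready(d)}

grab(f,d); grab(d,c); drop(d,c)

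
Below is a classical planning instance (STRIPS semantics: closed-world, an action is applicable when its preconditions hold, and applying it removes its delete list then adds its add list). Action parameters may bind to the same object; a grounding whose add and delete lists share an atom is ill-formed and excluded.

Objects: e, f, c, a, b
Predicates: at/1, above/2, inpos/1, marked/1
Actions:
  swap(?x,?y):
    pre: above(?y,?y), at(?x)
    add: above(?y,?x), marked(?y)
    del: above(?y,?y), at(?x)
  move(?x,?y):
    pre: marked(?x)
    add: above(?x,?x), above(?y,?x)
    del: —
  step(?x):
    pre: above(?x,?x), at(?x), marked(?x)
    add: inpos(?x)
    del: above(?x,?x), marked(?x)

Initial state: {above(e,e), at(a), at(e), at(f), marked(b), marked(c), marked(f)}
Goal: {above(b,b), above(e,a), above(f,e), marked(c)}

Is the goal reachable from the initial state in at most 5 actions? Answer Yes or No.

Yes

1. swap(a,e)  →  {above(e,a), at(e), at(f), marked(b), marked(c), marked(e), marked(f)}
2. move(e,f)  →  {above(e,a), above(e,e), above(f,e), at(e), at(f), marked(b), marked(c), marked(e), marked(f)}
3. move(b,e)  →  {above(b,b), above(e,a), above(e,b), above(e,e), above(f,e), at(e), at(f), marked(b), marked(c), marked(e), marked(f)}
optimal plan length = 3; 3 ≤ 5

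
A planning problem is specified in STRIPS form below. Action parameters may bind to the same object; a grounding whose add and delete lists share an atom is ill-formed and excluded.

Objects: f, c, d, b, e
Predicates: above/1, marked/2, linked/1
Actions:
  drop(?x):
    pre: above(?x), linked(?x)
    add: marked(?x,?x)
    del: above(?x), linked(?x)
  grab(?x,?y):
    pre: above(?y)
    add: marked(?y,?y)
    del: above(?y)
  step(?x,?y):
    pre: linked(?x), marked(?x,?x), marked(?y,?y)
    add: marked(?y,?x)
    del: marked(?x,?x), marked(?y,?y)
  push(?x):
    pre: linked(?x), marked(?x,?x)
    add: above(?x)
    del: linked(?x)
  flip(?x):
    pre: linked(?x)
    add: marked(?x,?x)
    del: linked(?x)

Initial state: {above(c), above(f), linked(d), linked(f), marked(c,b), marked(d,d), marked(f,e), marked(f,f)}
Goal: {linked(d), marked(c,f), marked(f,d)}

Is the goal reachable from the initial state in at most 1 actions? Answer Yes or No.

No

1. grab(f,c)  →  {above(f), linked(d), linked(f), marked(c,b), marked(c,c), marked(d,d), marked(f,e), marked(f,f)}
2. step(f,c)  →  {above(f), linked(d), linked(f), marked(c,b), marked(c,f), marked(d,d), marked(f,e)}
3. drop(f)  →  {linked(d), marked(c,b), marked(c,f), marked(d,d), marked(f,e), marked(f,f)}
4. step(d,f)  →  {linked(d), marked(c,b), marked(c,f), marked(f,d), marked(f,e)}
optimal plan length = 4; 4 > 1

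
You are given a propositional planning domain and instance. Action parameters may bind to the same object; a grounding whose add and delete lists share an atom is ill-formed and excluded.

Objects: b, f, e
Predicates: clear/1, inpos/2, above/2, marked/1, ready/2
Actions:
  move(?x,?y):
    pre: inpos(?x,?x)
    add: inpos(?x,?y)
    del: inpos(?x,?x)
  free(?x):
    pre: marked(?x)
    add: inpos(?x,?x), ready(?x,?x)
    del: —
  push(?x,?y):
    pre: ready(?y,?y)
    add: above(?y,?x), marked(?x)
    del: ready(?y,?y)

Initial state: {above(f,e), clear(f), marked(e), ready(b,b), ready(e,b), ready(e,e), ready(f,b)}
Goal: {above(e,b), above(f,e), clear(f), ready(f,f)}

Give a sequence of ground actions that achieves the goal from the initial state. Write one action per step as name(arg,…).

1. push(b,e)  →  {above(e,b), above(f,e), clear(f), marked(b), marked(e), ready(b,b), ready(e,b), ready(f,b)}
2. push(f,b)  →  {above(b,f), above(e,b), above(f,e), clear(f), marked(b), marked(e), marked(f), ready(e,b), ready(f,b)}
3. free(f)  →  {above(b,f), above(e,b), above(f,e), clear(f), inpos(f,f), marked(b), marked(e), marked(f), ready(e,b), ready(f,b), ready(f,f)}

push(b,e); push(f,b); free(f)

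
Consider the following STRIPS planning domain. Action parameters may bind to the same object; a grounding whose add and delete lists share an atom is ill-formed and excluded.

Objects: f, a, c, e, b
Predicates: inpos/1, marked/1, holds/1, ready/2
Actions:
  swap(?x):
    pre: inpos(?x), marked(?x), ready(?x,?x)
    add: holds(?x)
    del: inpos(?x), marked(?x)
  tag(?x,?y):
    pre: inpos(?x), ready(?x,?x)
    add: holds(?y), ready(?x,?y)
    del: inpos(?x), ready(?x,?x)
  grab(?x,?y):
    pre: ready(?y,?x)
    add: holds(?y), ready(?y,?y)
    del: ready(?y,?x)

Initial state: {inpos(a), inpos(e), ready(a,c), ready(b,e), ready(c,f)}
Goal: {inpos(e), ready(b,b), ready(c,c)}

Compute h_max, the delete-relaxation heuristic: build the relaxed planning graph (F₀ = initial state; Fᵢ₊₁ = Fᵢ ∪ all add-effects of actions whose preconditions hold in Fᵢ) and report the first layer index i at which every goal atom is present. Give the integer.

1

F0 = init (5 atoms)
F1 = F0 ∪ {holds(a), holds(b), holds(c), ready(a,a), ready(b,b), ready(c,c)}  (11 atoms)
goal ⊆ F1  ⇒  h_max = 1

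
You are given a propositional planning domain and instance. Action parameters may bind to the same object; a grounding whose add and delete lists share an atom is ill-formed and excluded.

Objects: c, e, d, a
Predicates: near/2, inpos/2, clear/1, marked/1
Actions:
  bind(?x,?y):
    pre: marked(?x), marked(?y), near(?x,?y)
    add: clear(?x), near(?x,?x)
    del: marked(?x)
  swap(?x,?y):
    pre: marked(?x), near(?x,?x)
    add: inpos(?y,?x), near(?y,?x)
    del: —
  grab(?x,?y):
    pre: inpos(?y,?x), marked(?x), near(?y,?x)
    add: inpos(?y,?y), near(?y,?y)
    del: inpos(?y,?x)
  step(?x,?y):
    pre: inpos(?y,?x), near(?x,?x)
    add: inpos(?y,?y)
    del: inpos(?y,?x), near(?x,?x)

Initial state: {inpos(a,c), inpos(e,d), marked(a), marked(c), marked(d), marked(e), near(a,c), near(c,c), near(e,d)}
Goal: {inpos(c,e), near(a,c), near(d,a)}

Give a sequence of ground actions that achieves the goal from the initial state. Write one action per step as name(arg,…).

grab(c,a); swap(a,d); grab(d,e); swap(e,c)

1. grab(c,a)  →  {inpos(a,a), inpos(e,d), marked(a), marked(c), marked(d), marked(e), near(a,a), near(a,c), near(c,c), near(e,d)}
2. swap(a,d)  →  {inpos(a,a), inpos(d,a), inpos(e,d), marked(a), marked(c), marked(d), marked(e), near(a,a), near(a,c), near(c,c), near(d,a), near(e,d)}
3. grab(d,e)  →  {inpos(a,a), inpos(d,a), inpos(e,e), marked(a), marked(c), marked(d), marked(e), near(a,a), near(a,c), near(c,c), near(d,a), near(e,d), near(e,e)}
4. swap(e,c)  →  {inpos(a,a), inpos(c,e), inpos(d,a), inpos(e,e), marked(a), marked(c), marked(d), marked(e), near(a,a), near(a,c), near(c,c), near(c,e), near(d,a), near(e,d), near(e,e)}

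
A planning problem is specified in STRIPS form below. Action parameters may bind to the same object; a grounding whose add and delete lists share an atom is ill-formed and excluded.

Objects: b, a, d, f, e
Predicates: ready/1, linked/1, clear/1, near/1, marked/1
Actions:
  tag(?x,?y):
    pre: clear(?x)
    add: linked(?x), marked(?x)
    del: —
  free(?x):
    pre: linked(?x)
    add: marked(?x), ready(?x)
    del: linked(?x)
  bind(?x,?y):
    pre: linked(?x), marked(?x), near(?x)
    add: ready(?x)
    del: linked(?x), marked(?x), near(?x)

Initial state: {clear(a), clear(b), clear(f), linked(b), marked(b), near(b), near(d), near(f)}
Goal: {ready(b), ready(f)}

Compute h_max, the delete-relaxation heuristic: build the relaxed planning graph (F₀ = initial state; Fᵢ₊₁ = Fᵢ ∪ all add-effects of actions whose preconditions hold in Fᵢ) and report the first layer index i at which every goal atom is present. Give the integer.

2

F0 = init (8 atoms)
F1 = F0 ∪ {linked(a), linked(f), marked(a), marked(f), ready(b)}  (13 atoms)
F2 = F1 ∪ {ready(a), ready(f)}  (15 atoms)
goal ⊆ F2  ⇒  h_max = 2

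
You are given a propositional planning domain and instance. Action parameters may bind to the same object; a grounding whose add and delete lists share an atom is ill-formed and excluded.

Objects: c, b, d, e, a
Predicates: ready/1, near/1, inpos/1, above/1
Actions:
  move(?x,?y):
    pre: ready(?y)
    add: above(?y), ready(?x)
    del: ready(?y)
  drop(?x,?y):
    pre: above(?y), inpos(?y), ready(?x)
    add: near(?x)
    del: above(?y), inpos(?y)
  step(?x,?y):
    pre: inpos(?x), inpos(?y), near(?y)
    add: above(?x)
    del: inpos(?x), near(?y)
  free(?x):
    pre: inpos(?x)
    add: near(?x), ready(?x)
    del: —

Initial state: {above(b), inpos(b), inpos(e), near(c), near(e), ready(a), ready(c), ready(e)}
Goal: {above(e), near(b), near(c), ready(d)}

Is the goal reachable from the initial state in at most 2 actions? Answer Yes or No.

1. move(d,e)  →  {above(b), above(e), inpos(b), inpos(e), near(c), near(e), ready(a), ready(c), ready(d)}
2. free(b)  →  {above(b), above(e), inpos(b), inpos(e), near(b), near(c), near(e), ready(a), ready(b), ready(c), ready(d)}
optimal plan length = 2; 2 ≤ 2

Yes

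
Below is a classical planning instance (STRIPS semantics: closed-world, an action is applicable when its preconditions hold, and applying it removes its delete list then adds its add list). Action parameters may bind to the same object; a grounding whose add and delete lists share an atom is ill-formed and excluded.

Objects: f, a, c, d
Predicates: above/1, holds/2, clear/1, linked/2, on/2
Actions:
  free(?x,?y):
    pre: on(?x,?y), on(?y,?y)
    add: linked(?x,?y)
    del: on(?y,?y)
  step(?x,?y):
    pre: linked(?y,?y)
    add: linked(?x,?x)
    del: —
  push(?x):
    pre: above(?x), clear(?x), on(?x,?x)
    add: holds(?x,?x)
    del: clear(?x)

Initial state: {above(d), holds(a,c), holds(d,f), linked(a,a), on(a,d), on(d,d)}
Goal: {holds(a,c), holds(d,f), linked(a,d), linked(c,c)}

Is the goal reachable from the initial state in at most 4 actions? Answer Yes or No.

1. free(a,d)  →  {above(d), holds(a,c), holds(d,f), linked(a,a), linked(a,d), on(a,d)}
2. step(c,a)  →  {above(d), holds(a,c), holds(d,f), linked(a,a), linked(a,d), linked(c,c), on(a,d)}
optimal plan length = 2; 2 ≤ 4

Yes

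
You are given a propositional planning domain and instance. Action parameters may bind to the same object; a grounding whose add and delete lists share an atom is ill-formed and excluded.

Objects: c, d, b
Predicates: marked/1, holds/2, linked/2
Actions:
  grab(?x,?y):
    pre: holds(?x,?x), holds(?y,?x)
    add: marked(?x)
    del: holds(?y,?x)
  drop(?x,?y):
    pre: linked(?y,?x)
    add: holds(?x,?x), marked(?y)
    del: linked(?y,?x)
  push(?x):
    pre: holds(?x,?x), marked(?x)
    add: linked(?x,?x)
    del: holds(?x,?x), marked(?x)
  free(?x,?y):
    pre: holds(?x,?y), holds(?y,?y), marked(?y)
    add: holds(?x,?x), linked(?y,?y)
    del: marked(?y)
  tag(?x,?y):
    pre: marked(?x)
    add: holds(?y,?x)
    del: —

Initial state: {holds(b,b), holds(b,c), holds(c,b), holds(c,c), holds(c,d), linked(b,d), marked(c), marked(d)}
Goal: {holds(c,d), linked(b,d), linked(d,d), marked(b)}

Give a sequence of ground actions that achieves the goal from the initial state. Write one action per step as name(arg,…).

1. grab(b,c)  →  {holds(b,b), holds(b,c), holds(c,c), holds(c,d), linked(b,d), marked(b), marked(c), marked(d)}
2. tag(d,d)  →  {holds(b,b), holds(b,c), holds(c,c), holds(c,d), holds(d,d), linked(b,d), marked(b), marked(c), marked(d)}
3. push(d)  →  {holds(b,b), holds(b,c), holds(c,c), holds(c,d), linked(b,d), linked(d,d), marked(b), marked(c)}

grab(b,c); tag(d,d); push(d)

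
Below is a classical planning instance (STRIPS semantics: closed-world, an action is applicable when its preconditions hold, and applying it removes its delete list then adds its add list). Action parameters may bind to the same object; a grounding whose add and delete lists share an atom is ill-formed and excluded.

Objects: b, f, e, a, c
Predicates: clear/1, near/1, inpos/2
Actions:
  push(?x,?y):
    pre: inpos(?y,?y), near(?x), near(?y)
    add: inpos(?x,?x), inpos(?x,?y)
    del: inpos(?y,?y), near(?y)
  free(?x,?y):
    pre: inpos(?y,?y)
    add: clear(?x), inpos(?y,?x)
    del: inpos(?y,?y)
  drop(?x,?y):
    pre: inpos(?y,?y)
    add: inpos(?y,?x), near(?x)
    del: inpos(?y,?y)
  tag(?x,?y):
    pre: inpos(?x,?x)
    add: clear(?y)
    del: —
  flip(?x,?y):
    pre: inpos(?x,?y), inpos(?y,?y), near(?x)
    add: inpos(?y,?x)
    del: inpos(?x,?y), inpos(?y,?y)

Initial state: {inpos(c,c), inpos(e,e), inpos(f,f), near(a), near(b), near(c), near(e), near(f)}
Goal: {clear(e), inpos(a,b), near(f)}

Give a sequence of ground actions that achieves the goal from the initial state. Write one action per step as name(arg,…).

push(b,e); push(a,b); free(e,f)

1. push(b,e)  →  {inpos(b,b), inpos(b,e), inpos(c,c), inpos(f,f), near(a), near(b), near(c), near(f)}
2. push(a,b)  →  {inpos(a,a), inpos(a,b), inpos(b,e), inpos(c,c), inpos(f,f), near(a), near(c), near(f)}
3. free(e,f)  →  {clear(e), inpos(a,a), inpos(a,b), inpos(b,e), inpos(c,c), inpos(f,e), near(a), near(c), near(f)}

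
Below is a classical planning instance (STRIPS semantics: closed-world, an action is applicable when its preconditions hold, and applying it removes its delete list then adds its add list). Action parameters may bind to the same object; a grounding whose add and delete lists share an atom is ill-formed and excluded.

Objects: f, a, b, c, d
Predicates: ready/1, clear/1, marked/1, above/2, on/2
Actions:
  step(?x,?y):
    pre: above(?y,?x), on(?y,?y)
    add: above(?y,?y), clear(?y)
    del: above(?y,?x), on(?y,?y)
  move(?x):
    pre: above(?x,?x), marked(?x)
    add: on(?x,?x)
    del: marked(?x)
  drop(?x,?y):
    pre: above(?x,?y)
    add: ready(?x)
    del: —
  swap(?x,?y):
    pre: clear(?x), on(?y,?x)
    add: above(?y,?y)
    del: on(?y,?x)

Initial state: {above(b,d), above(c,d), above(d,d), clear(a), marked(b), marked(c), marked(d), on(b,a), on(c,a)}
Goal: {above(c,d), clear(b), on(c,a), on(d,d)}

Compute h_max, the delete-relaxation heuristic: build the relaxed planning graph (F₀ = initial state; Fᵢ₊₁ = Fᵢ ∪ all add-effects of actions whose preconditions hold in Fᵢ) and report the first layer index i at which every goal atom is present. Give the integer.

F0 = init (9 atoms)
F1 = F0 ∪ {above(b,b), above(c,c), on(d,d), ready(b), ready(c), ready(d)}  (15 atoms)
F2 = F1 ∪ {on(b,b), on(c,c)}  (17 atoms)
F3 = F2 ∪ {clear(b), clear(c)}  (19 atoms)
goal ⊆ F3  ⇒  h_max = 3

3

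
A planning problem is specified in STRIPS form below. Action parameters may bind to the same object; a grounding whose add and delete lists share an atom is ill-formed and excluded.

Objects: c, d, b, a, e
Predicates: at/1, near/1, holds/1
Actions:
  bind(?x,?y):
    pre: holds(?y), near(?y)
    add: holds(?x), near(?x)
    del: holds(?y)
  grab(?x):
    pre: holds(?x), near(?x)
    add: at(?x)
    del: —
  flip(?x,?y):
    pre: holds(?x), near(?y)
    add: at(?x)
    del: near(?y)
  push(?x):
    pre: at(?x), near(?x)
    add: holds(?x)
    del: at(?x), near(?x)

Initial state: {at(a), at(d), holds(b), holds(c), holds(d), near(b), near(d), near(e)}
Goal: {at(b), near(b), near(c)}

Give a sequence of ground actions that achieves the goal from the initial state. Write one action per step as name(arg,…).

1. bind(c,d)  →  {at(a), at(d), holds(b), holds(c), near(b), near(c), near(d), near(e)}
2. grab(b)  →  {at(a), at(b), at(d), holds(b), holds(c), near(b), near(c), near(d), near(e)}

bind(c,d); grab(b)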